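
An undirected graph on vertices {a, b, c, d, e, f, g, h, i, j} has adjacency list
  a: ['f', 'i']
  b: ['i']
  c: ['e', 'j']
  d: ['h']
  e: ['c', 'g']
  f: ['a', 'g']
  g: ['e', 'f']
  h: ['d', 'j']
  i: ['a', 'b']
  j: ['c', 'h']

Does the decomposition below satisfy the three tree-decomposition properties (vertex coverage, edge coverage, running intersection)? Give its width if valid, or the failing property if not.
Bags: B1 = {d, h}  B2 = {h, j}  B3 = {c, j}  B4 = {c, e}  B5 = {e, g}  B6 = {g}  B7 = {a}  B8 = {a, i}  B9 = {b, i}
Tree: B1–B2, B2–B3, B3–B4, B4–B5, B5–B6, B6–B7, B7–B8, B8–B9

No — vertex f appears in no bag.

A tree decomposition must satisfy three properties: every vertex lies in some bag; for every edge, both endpoints lie together in some bag; and for every vertex, the bags containing it form a connected subtree. Here vertex f appears in no bag, so the decomposition is invalid.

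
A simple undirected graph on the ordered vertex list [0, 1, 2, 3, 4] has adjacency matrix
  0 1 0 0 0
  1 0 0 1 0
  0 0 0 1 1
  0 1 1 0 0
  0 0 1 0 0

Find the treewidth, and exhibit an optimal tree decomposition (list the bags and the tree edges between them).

Treewidth 1.
One such decomposition:
Bags: B1 = {0, 1}  B2 = {1, 3}  B3 = {2, 3}  B4 = {2, 4}
Tree: B1–B2, B2–B3, B3–B4

Every bag has size at most 2, so the width is 2 − 1 = 1 and tw(G) ≤ 1. Since G has at least one edge (e.g. 0–1), it is not an edgeless graph, so tw(G) ≥ 1. Therefore the treewidth is 1.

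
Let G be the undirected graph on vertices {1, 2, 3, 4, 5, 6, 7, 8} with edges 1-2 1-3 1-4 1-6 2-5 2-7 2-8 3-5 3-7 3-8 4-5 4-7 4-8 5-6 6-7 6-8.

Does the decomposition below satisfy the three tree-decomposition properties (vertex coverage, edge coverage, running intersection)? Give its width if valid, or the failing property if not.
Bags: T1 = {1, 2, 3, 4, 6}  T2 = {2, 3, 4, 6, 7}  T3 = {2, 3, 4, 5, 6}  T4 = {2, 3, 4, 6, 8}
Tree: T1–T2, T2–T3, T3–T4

Yes; width 4.

Checking the three conditions: (i) the bags cover all of {1, 2, 3, 4, 5, 6, 7, 8}; (ii) for each edge, some bag contains both endpoints; (iii) the bags containing any fixed vertex form a subtree. All hold, so the decomposition is valid with width 5 − 1 = 4.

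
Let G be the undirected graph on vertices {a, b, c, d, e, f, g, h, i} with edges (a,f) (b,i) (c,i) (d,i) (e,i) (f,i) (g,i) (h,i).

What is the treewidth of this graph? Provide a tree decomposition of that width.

Treewidth 1.
One such decomposition:
Bags: B1 = {g, i}  B2 = {d, i}  B3 = {e, i}  B4 = {c, i}  B5 = {f, i}  B6 = {a, f}  B7 = {b, i}  B8 = {h, i}
Tree: B1–B2, B1–B3, B3–B4, B3–B5, B5–B6, B5–B7, B7–B8

Every bag has size at most 2, so the width is 2 − 1 = 1 and tw(G) ≤ 1. Since G has at least one edge (e.g. g–i), it is not an edgeless graph, so tw(G) ≥ 1. The upper and lower bounds meet at 1, so that is the treewidth.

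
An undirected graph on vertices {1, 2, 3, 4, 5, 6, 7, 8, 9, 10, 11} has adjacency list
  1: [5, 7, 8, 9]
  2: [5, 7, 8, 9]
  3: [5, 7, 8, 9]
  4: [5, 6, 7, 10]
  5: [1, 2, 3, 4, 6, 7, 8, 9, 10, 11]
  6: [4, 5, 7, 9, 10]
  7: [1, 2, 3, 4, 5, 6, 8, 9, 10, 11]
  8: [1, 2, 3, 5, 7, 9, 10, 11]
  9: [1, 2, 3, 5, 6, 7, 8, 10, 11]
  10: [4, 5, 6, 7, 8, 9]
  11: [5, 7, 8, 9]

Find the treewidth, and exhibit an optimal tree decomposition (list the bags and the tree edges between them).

The largest bag has 5 vertices, giving width 4; this decomposition certifies tw(G) ≤ 4. For the lower bound, the 5 vertices {1, 5, 7, 8, 9} are pairwise adjacent, and any tree decomposition puts a clique entirely inside one bag — forcing width ≥ 4. Hence tw(G) = 4 exactly.

Treewidth 4.
One optimal decomposition is:
Bags: B1 = {5, 6, 7, 9, 10}  B2 = {5, 7, 8, 9, 10}  B3 = {4, 5, 6, 7, 10}  B4 = {1, 5, 7, 8, 9}  B5 = {3, 5, 7, 8, 9}  B6 = {5, 7, 8, 9, 11}  B7 = {2, 5, 7, 8, 9}
Tree: B1–B2, B1–B3, B2–B4, B2–B5, B5–B6, B6–B7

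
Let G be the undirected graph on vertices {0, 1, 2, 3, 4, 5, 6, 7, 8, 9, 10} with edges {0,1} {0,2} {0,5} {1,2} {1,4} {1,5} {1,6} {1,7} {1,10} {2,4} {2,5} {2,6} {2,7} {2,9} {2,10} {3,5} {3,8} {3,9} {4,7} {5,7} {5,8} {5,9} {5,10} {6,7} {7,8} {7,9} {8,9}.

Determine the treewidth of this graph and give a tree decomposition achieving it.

Each bag holds 4 vertices, so the decomposition has width 3, which upper-bounds the treewidth. For the lower bound, the 4 vertices {3, 5, 8, 9} are pairwise adjacent, and any tree decomposition puts a clique entirely inside one bag — forcing width ≥ 3. The upper and lower bounds meet at 3, so that is the treewidth.

Treewidth 3.
One optimal decomposition is:
Bags: B1 = {2, 5, 7, 9}  B2 = {1, 2, 5, 7}  B3 = {1, 2, 4, 7}  B4 = {5, 7, 8, 9}  B5 = {1, 2, 5, 10}  B6 = {0, 1, 2, 5}  B7 = {1, 2, 6, 7}  B8 = {3, 5, 8, 9}
Tree: B1–B2, B2–B3, B1–B4, B2–B5, B2–B6, B2–B7, B4–B8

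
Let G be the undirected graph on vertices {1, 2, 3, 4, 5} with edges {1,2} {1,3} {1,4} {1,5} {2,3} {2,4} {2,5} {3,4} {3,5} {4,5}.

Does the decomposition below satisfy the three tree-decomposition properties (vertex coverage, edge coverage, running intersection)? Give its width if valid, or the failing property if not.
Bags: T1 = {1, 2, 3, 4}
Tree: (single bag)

No — vertex 5 appears in no bag.

A tree decomposition must satisfy three properties: every vertex lies in some bag; for every edge, both endpoints lie together in some bag; and for every vertex, the bags containing it form a connected subtree. Here vertex 5 appears in no bag, so the decomposition is invalid.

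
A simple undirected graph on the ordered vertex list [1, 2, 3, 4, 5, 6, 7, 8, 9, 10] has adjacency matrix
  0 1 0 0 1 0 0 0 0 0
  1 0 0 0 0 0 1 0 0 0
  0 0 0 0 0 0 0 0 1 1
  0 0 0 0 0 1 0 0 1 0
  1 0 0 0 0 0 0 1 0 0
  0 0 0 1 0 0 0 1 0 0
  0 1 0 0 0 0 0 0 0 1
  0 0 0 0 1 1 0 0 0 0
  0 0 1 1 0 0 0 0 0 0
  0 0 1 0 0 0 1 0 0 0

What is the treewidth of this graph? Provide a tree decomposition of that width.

The largest bag has 3 vertices, giving width 2; this decomposition certifies tw(G) ≤ 2. Since 1–2–7–10–3–9–4–6–8–5–1 is a cycle in G, G is not acyclic. Forests are exactly the graphs of treewidth ≤ 1, so tw(G) ≥ 2. Combining the bounds, tw(G) = 2.

Treewidth 2.
One optimal decomposition is:
Bags: B1 = {1, 2, 7}  B2 = {1, 7, 10}  B3 = {1, 3, 10}  B4 = {1, 3, 9}  B5 = {1, 4, 9}  B6 = {1, 4, 6}  B7 = {1, 6, 8}  B8 = {1, 5, 8}
Tree: B1–B2, B2–B3, B3–B4, B4–B5, B5–B6, B6–B7, B7–B8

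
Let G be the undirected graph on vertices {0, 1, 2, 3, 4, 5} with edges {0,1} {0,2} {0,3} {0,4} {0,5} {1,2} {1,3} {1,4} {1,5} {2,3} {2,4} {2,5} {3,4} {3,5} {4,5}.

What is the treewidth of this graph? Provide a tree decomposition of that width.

A single bag containing all 6 vertices is trivially a valid decomposition of width 5. Conversely, {0, 1, 2, 3, 4, 5} is a clique of size 6, and the vertices of any clique must share a bag in every tree decomposition; so some bag has ≥ 6 vertices and tw(G) ≥ 5. Combining the bounds, tw(G) = 5.

Treewidth 5.
Bags: B1 = {0, 1, 2, 3, 4, 5}
Tree: (single bag)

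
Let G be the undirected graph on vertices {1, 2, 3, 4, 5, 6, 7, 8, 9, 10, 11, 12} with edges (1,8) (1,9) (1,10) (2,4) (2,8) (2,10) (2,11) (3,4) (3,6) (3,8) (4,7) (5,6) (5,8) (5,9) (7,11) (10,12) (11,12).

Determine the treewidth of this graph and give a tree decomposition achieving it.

The largest bag has 4 vertices, giving width 3; this decomposition certifies tw(G) ≤ 3. For the lower bound: the 4 vertex sets {5,6,9}, {3}, {8}, {1,2,4,10} are disjoint, each induces a connected subgraph, and every pair is joined by at least one edge of G. Contracting each set to a single vertex therefore yields K_{4} as a minor, and since treewidth is minor-monotone, tw(G) ≥ tw(K_{4}) = 3. Therefore the treewidth is 3.

Treewidth 3.
Bags: B1 = {3, 5, 6, 9}  B2 = {3, 5, 8, 9}  B3 = {1, 3, 8, 9}  B4 = {1, 3, 4, 8}  B5 = {1, 2, 4, 8}  B6 = {1, 2, 4, 10}  B7 = {2, 4, 7, 10}  B8 = {2, 7, 10, 11}  B9 = {7, 10, 11, 12}
Tree: B1–B2, B2–B3, B3–B4, B4–B5, B5–B6, B6–B7, B7–B8, B8–B9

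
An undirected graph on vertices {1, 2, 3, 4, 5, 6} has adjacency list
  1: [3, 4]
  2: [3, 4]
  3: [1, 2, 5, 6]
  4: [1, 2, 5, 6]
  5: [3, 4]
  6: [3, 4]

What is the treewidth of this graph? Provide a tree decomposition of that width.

The largest bag has 3 vertices, giving width 2; this decomposition certifies tw(G) ≤ 2. Since 2–4–1–3–2 is a cycle in G, G is not acyclic. Forests are exactly the graphs of treewidth ≤ 1, so tw(G) ≥ 2. Combining the bounds, tw(G) = 2.

Treewidth 2.
One optimal decomposition is:
Bags: B1 = {2, 3, 4}  B2 = {1, 3, 4}  B3 = {3, 4, 5}  B4 = {3, 4, 6}
Tree: B1–B2, B2–B3, B3–B4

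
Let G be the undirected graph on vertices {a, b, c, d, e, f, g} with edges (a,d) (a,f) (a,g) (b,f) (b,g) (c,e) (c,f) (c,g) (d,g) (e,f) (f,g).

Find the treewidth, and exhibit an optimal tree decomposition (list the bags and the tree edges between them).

Each bag holds 3 vertices, so the decomposition has width 2, which upper-bounds the treewidth. On the other hand G contains the 3-clique {a, d, g}. A clique must lie in a single bag of any decomposition, so no decomposition can have width below 2. Combining the bounds, tw(G) = 2.

Treewidth 2.
One such decomposition:
Bags: B1 = {a, d, g}  B2 = {a, f, g}  B3 = {c, f, g}  B4 = {b, f, g}  B5 = {c, e, f}
Tree: B1–B2, B2–B3, B3–B4, B3–B5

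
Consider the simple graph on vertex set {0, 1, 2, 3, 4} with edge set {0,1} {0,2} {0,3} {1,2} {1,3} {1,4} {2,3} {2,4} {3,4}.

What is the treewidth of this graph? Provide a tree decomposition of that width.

Every bag has size at most 4, so the width is 4 − 1 = 3 and tw(G) ≤ 3. Conversely, {0, 1, 2, 3} is a clique of size 4, and the vertices of any clique must share a bag in every tree decomposition; so some bag has ≥ 4 vertices and tw(G) ≥ 3. Hence tw(G) = 3 exactly.

Treewidth 3.
One such decomposition:
Bags: B1 = {0, 1, 2, 3}  B2 = {1, 2, 3, 4}
Tree: B1–B2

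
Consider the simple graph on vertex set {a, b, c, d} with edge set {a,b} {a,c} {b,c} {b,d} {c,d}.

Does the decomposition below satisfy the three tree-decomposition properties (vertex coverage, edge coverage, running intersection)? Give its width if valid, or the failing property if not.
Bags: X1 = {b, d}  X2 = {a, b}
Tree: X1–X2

No — vertex c appears in no bag.

A tree decomposition must satisfy three properties: every vertex lies in some bag; for every edge, both endpoints lie together in some bag; and for every vertex, the bags containing it form a connected subtree. Here vertex c appears in no bag, so the decomposition is invalid.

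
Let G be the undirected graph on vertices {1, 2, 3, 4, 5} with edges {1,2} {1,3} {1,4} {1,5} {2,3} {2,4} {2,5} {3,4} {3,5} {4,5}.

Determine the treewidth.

A width-4 tree decomposition is:
Bags: B1 = {1, 2, 3, 4, 5}
Tree: (single bag)
With just one bag of size 5, the width is 5 − 1 = 4, so tw(G) ≤ 4. Conversely, {1, 2, 3, 4, 5} is a clique of size 5, and the vertices of any clique must share a bag in every tree decomposition; so some bag has ≥ 5 vertices and tw(G) ≥ 4. Therefore the treewidth is 4.

4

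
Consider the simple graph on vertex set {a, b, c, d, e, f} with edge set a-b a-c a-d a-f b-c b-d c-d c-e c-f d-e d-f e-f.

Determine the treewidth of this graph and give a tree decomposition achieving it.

Treewidth 3.
One such decomposition:
Bags: B1 = {c, d, e, f}  B2 = {a, c, d, f}  B3 = {a, b, c, d}
Tree: B1–B2, B2–B3

Each bag holds 4 vertices, so the decomposition has width 3, which upper-bounds the treewidth. Conversely, {c, d, e, f} is a clique of size 4, and the vertices of any clique must share a bag in every tree decomposition; so some bag has ≥ 4 vertices and tw(G) ≥ 3. The upper and lower bounds meet at 3, so that is the treewidth.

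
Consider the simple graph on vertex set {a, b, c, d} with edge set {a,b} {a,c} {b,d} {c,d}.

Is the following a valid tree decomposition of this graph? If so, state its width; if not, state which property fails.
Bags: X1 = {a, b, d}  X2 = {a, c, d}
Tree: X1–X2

Vertex coverage: the bags together contain {a, b, c, d}, the full vertex set. Edge coverage: each edge of G has both endpoints in at least one bag. Running intersection: for every vertex, the bags containing it form a connected subtree. All three properties hold, so this is a valid tree decomposition of width max|bag| − 1 = 2, and hence tw(G) ≤ 2.

Yes; width 2.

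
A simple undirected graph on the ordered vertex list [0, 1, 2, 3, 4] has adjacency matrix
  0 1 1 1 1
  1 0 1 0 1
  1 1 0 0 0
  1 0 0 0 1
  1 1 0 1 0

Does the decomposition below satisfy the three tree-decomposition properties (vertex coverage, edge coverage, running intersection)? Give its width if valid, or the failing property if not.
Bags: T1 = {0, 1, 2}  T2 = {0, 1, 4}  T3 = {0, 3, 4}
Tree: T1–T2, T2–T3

Checking the three conditions: (i) the bags cover all of {0, 1, 2, 3, 4}; (ii) for each edge, some bag contains both endpoints; (iii) the bags containing any fixed vertex form a subtree. All hold, so the decomposition is valid with width 3 − 1 = 2.

Yes; width 2.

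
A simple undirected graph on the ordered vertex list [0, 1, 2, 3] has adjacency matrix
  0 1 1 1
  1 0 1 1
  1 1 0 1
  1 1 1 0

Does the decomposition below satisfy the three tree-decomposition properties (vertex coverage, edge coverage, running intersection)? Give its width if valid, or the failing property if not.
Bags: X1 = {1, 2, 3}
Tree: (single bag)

A tree decomposition must satisfy three properties: every vertex lies in some bag; for every edge, both endpoints lie together in some bag; and for every vertex, the bags containing it form a connected subtree. Here vertex 0 appears in no bag, so the decomposition is invalid.

No — vertex 0 appears in no bag.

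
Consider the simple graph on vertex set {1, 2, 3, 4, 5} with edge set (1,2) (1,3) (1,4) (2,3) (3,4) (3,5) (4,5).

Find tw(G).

2

A width-2 tree decomposition is:
Bags: B1 = {1, 2, 3}  B2 = {1, 3, 4}  B3 = {3, 4, 5}
Tree: B1–B2, B2–B3
The largest bag has 3 vertices, giving width 2; this decomposition certifies tw(G) ≤ 2. For the lower bound, the 3 vertices {1, 2, 3} are pairwise adjacent, and any tree decomposition puts a clique entirely inside one bag — forcing width ≥ 2. Combining the bounds, tw(G) = 2.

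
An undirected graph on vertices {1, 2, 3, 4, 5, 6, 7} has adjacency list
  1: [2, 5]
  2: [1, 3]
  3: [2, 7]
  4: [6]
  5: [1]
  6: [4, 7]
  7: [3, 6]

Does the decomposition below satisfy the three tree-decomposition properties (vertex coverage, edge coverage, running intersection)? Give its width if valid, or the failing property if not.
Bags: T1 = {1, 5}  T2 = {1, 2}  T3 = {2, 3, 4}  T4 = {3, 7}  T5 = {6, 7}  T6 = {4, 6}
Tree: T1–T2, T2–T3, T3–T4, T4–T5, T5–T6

A tree decomposition must satisfy three properties: every vertex lies in some bag; for every edge, both endpoints lie together in some bag; and for every vertex, the bags containing it form a connected subtree. Here bags containing vertex 4 are not connected in the tree, so the decomposition is invalid.

No — bags containing vertex 4 are not connected in the tree.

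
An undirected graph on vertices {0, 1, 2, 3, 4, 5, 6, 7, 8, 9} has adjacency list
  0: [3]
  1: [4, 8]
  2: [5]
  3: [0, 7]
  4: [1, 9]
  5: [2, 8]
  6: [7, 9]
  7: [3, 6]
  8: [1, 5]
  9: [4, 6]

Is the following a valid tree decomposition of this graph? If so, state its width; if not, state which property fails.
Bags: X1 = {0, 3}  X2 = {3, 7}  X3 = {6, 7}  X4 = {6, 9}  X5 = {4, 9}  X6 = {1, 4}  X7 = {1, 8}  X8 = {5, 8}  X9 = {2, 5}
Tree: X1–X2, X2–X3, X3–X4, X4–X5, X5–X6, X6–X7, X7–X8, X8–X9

Yes; width 1.

Every vertex of G appears in some bag (union = {0, 1, 2, 3, 4, 5, 6, 7, 8, 9}); every edge is covered by a bag; and for each vertex v the set of bags containing v is connected in the bag tree. The decomposition is therefore valid. The largest bag has 2 vertices, so the width is 1.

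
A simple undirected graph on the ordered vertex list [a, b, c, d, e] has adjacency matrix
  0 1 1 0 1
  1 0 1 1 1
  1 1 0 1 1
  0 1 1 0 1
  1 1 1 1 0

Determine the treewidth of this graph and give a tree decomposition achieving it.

Treewidth 3.
One optimal decomposition is:
Bags: B1 = {a, b, c, e}  B2 = {b, c, d, e}
Tree: B1–B2

Each bag holds 4 vertices, so the decomposition has width 3, which upper-bounds the treewidth. On the other hand G contains the 4-clique {b, c, d, e}. A clique must lie in a single bag of any decomposition, so no decomposition can have width below 3. Therefore the treewidth is 3.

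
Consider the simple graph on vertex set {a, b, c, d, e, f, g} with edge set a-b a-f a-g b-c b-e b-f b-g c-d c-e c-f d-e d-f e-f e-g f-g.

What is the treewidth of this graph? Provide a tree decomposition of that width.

Treewidth 3.
One optimal decomposition is:
Bags: B1 = {b, e, f, g}  B2 = {b, c, e, f}  B3 = {c, d, e, f}  B4 = {a, b, f, g}
Tree: B1–B2, B2–B3, B1–B4

The largest bag has 4 vertices, giving width 3; this decomposition certifies tw(G) ≤ 3. For the lower bound, the 4 vertices {c, d, e, f} are pairwise adjacent, and any tree decomposition puts a clique entirely inside one bag — forcing width ≥ 3. Combining the bounds, tw(G) = 3.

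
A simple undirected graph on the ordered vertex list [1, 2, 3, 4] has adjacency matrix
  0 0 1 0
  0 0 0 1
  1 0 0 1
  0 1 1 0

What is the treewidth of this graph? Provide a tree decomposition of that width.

Treewidth 1.
Bags: B1 = {1, 3}  B2 = {3, 4}  B3 = {2, 4}
Tree: B1–B2, B2–B3

Each bag holds 2 vertices, so the decomposition has width 1, which upper-bounds the treewidth. G has an edge, so its treewidth is at least 1. The upper and lower bounds meet at 1, so that is the treewidth.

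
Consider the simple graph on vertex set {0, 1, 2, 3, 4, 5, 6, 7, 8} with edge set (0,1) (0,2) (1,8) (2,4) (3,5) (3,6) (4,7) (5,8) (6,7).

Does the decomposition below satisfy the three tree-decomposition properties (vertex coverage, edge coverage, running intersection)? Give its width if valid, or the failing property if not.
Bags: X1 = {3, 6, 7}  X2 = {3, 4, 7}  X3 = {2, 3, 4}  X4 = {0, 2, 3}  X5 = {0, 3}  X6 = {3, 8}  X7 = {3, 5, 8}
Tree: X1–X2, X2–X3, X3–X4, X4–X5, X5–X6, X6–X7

No — vertex 1 appears in no bag.

A tree decomposition must satisfy three properties: every vertex lies in some bag; for every edge, both endpoints lie together in some bag; and for every vertex, the bags containing it form a connected subtree. Here vertex 1 appears in no bag, so the decomposition is invalid.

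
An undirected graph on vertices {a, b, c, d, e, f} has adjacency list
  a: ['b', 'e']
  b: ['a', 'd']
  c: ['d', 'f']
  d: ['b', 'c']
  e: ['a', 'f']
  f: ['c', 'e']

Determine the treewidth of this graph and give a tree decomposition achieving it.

Every bag has size at most 3, so the width is 3 − 1 = 2 and tw(G) ≤ 2. Since c–d–b–a–e–f–c is a cycle in G, G is not acyclic. Forests are exactly the graphs of treewidth ≤ 1, so tw(G) ≥ 2. Combining the bounds, tw(G) = 2.

Treewidth 2.
One optimal decomposition is:
Bags: B1 = {b, c, d}  B2 = {a, b, c}  B3 = {a, c, e}  B4 = {c, e, f}
Tree: B1–B2, B2–B3, B3–B4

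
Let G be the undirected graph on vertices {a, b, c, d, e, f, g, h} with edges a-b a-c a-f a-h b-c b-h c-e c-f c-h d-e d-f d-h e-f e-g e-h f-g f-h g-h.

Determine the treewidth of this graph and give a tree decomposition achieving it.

Treewidth 3.
One such decomposition:
Bags: B1 = {c, e, f, h}  B2 = {a, c, f, h}  B3 = {e, f, g, h}  B4 = {d, e, f, h}  B5 = {a, b, c, h}
Tree: B1–B2, B1–B3, B1–B4, B2–B5

The largest bag has 4 vertices, giving width 3; this decomposition certifies tw(G) ≤ 3. On the other hand G contains the 4-clique {d, e, f, h}. A clique must lie in a single bag of any decomposition, so no decomposition can have width below 3. Hence tw(G) = 3 exactly.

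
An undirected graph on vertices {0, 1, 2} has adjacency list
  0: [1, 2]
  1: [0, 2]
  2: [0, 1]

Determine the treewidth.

A width-2 tree decomposition is:
Bags: B1 = {0, 1, 2}
Tree: (single bag)
A single bag containing all 3 vertices is trivially a valid decomposition of width 2. For the lower bound, the 3 vertices {0, 1, 2} are pairwise adjacent, and any tree decomposition puts a clique entirely inside one bag — forcing width ≥ 2. The upper and lower bounds meet at 2, so that is the treewidth.

2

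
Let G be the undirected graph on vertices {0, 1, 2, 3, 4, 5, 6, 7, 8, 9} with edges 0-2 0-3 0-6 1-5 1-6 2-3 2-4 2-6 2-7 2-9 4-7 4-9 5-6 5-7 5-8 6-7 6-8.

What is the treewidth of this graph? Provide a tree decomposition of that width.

Treewidth 2.
One optimal decomposition is:
Bags: B1 = {2, 4, 7}  B2 = {2, 4, 9}  B3 = {2, 6, 7}  B4 = {5, 6, 7}  B5 = {5, 6, 8}  B6 = {0, 2, 6}  B7 = {1, 5, 6}  B8 = {0, 2, 3}
Tree: B1–B2, B1–B3, B3–B4, B4–B5, B3–B6, B5–B7, B6–B8

The largest bag has 3 vertices, giving width 2; this decomposition certifies tw(G) ≤ 2. Conversely, {5, 6, 8} is a clique of size 3, and the vertices of any clique must share a bag in every tree decomposition; so some bag has ≥ 3 vertices and tw(G) ≥ 2. Hence tw(G) = 2 exactly.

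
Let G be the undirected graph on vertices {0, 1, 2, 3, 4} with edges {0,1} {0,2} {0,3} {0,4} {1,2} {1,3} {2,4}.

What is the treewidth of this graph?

2

A width-2 tree decomposition is:
Bags: B1 = {0, 1, 2}  B2 = {0, 2, 4}  B3 = {0, 1, 3}
Tree: B1–B2, B1–B3
The largest bag has 3 vertices, giving width 2; this decomposition certifies tw(G) ≤ 2. On the other hand G contains the 3-clique {0, 1, 2}. A clique must lie in a single bag of any decomposition, so no decomposition can have width below 2. Combining the bounds, tw(G) = 2.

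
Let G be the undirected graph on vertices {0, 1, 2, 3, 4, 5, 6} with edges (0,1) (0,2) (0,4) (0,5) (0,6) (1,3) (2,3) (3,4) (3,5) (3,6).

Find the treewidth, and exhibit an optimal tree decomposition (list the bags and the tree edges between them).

Treewidth 2.
Bags: B1 = {0, 3, 6}  B2 = {0, 1, 3}  B3 = {0, 3, 5}  B4 = {0, 3, 4}  B5 = {0, 2, 3}
Tree: B1–B2, B2–B3, B3–B4, B4–B5

Each bag holds 3 vertices, so the decomposition has width 2, which upper-bounds the treewidth. The edges 3–6–0–1–3 form a cycle, so G is not a tree and its treewidth is at least 2. The upper and lower bounds meet at 2, so that is the treewidth.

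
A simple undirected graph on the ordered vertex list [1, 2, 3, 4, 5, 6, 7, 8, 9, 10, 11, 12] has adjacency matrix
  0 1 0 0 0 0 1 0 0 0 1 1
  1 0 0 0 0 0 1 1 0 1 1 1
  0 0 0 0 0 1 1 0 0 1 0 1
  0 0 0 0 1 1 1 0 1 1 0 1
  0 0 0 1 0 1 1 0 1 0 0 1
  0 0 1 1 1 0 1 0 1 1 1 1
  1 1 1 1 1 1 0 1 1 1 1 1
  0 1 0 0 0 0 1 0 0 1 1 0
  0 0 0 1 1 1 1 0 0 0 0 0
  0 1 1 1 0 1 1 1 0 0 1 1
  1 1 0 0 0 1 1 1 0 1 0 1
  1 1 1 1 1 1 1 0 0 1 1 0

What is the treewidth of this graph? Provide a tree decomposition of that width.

Treewidth 4.
One such decomposition:
Bags: B1 = {4, 6, 7, 10, 12}  B2 = {6, 7, 10, 11, 12}  B3 = {2, 7, 10, 11, 12}  B4 = {4, 5, 6, 7, 12}  B5 = {4, 5, 6, 7, 9}  B6 = {3, 6, 7, 10, 12}  B7 = {1, 2, 7, 11, 12}  B8 = {2, 7, 8, 10, 11}
Tree: B1–B2, B2–B3, B1–B4, B4–B5, B2–B6, B3–B7, B3–B8

Each bag holds 5 vertices, so the decomposition has width 4, which upper-bounds the treewidth. On the other hand G contains the 5-clique {2, 7, 8, 10, 11}. A clique must lie in a single bag of any decomposition, so no decomposition can have width below 4. Hence tw(G) = 4 exactly.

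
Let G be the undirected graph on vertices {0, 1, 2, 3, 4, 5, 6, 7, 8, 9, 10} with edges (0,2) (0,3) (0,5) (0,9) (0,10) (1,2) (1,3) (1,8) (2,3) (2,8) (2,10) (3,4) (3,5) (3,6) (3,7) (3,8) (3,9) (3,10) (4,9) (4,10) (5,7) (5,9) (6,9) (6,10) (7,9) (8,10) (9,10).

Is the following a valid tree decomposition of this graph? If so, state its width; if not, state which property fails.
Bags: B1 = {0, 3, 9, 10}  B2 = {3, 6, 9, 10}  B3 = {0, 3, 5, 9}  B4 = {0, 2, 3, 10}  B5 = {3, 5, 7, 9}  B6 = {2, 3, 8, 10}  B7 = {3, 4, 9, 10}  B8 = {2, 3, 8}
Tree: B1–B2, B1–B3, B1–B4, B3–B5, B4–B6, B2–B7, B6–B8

A tree decomposition must satisfy three properties: every vertex lies in some bag; for every edge, both endpoints lie together in some bag; and for every vertex, the bags containing it form a connected subtree. Here vertex 1 appears in no bag, so the decomposition is invalid.

No — vertex 1 appears in no bag.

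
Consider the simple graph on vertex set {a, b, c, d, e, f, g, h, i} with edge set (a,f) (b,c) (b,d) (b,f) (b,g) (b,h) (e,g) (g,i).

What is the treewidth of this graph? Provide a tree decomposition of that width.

Treewidth 1.
Bags: B1 = {b, f}  B2 = {b, d}  B3 = {b, g}  B4 = {a, f}  B5 = {b, c}  B6 = {e, g}  B7 = {g, i}  B8 = {b, h}
Tree: B1–B2, B1–B3, B1–B4, B3–B5, B3–B6, B3–B7, B1–B8

Each bag holds 2 vertices, so the decomposition has width 1, which upper-bounds the treewidth. Since G has at least one edge (e.g. f–b), it is not an edgeless graph, so tw(G) ≥ 1. Combining the bounds, tw(G) = 1.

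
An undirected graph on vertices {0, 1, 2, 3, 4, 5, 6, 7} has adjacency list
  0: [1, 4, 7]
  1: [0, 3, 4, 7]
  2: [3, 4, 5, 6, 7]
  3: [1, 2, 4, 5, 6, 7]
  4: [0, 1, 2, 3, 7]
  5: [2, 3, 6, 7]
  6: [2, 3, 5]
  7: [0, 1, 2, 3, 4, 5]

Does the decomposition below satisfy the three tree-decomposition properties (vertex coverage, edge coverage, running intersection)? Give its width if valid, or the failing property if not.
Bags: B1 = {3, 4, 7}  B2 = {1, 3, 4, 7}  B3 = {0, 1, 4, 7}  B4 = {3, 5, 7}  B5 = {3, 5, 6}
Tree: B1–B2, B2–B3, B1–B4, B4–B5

No — vertex 2 appears in no bag.

A tree decomposition must satisfy three properties: every vertex lies in some bag; for every edge, both endpoints lie together in some bag; and for every vertex, the bags containing it form a connected subtree. Here vertex 2 appears in no bag, so the decomposition is invalid.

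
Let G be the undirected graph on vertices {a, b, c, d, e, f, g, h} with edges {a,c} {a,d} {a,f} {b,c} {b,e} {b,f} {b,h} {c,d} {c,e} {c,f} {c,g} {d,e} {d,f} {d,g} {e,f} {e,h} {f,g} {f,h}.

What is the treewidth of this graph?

3

A width-3 tree decomposition is:
Bags: B1 = {b, c, e, f}  B2 = {c, d, e, f}  B3 = {b, e, f, h}  B4 = {c, d, f, g}  B5 = {a, c, d, f}
Tree: B1–B2, B1–B3, B2–B4, B2–B5
Each bag holds 4 vertices, so the decomposition has width 3, which upper-bounds the treewidth. Conversely, {b, e, f, h} is a clique of size 4, and the vertices of any clique must share a bag in every tree decomposition; so some bag has ≥ 4 vertices and tw(G) ≥ 3. Therefore the treewidth is 3.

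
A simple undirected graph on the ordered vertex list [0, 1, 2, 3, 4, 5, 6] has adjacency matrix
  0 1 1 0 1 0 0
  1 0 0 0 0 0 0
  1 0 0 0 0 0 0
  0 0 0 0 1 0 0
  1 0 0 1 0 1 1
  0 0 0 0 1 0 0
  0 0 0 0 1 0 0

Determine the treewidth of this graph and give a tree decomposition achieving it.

Each bag holds 2 vertices, so the decomposition has width 1, which upper-bounds the treewidth. Any graph with an edge has treewidth ≥ 1, and G has the edge 4–6. Therefore the treewidth is 1.

Treewidth 1.
One such decomposition:
Bags: B1 = {4, 6}  B2 = {4, 5}  B3 = {0, 4}  B4 = {0, 2}  B5 = {0, 1}  B6 = {3, 4}
Tree: B1–B2, B1–B3, B3–B4, B4–B5, B3–B6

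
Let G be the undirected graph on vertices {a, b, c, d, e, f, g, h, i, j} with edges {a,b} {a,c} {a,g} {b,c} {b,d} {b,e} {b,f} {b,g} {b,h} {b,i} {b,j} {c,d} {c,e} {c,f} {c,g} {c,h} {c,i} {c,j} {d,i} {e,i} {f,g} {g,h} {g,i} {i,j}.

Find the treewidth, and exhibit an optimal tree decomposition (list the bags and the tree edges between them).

Each bag holds 4 vertices, so the decomposition has width 3, which upper-bounds the treewidth. On the other hand G contains the 4-clique {b, c, d, i}. A clique must lie in a single bag of any decomposition, so no decomposition can have width below 3. Hence tw(G) = 3 exactly.

Treewidth 3.
One optimal decomposition is:
Bags: B1 = {b, c, e, i}  B2 = {b, c, d, i}  B3 = {b, c, g, i}  B4 = {b, c, i, j}  B5 = {b, c, f, g}  B6 = {a, b, c, g}  B7 = {b, c, g, h}
Tree: B1–B2, B2–B3, B2–B4, B3–B5, B3–B6, B3–B7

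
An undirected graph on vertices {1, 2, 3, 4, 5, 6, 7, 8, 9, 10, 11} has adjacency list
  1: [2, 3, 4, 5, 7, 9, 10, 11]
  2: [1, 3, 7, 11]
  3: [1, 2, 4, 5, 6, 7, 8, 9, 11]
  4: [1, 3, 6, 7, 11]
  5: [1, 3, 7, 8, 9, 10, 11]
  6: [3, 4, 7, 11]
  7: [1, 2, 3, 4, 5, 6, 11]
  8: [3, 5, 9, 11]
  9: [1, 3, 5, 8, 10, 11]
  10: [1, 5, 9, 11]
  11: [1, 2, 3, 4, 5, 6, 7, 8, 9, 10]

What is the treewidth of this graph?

4

A width-4 tree decomposition is:
Bags: B1 = {1, 3, 5, 7, 11}  B2 = {1, 3, 5, 9, 11}  B3 = {1, 3, 4, 7, 11}  B4 = {3, 4, 6, 7, 11}  B5 = {3, 5, 8, 9, 11}  B6 = {1, 2, 3, 7, 11}  B7 = {1, 5, 9, 10, 11}
Tree: B1–B2, B1–B3, B3–B4, B2–B5, B1–B6, B2–B7
The largest bag has 5 vertices, giving width 4; this decomposition certifies tw(G) ≤ 4. Conversely, {1, 5, 9, 10, 11} is a clique of size 5, and the vertices of any clique must share a bag in every tree decomposition; so some bag has ≥ 5 vertices and tw(G) ≥ 4. Therefore the treewidth is 4.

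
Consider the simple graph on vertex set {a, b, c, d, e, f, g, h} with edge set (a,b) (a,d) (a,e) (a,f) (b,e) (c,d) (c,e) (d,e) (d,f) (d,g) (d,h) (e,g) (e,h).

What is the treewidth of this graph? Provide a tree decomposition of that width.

The largest bag has 3 vertices, giving width 2; this decomposition certifies tw(G) ≤ 2. On the other hand G contains the 3-clique {d, e, g}. A clique must lie in a single bag of any decomposition, so no decomposition can have width below 2. Therefore the treewidth is 2.

Treewidth 2.
One such decomposition:
Bags: B1 = {d, e, g}  B2 = {c, d, e}  B3 = {d, e, h}  B4 = {a, d, e}  B5 = {a, b, e}  B6 = {a, d, f}
Tree: B1–B2, B2–B3, B2–B4, B4–B5, B4–B6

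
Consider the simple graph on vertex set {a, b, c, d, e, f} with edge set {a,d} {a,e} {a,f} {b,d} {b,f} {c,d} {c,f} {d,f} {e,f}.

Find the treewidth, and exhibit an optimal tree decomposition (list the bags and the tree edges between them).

Every bag has size at most 3, so the width is 3 − 1 = 2 and tw(G) ≤ 2. On the other hand G contains the 3-clique {c, d, f}. A clique must lie in a single bag of any decomposition, so no decomposition can have width below 2. Therefore the treewidth is 2.

Treewidth 2.
Bags: B1 = {a, d, f}  B2 = {a, e, f}  B3 = {c, d, f}  B4 = {b, d, f}
Tree: B1–B2, B1–B3, B3–B4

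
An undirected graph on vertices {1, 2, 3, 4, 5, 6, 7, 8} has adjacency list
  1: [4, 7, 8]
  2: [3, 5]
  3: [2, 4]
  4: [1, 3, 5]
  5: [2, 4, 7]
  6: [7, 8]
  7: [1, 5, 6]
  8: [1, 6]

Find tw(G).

A width-2 tree decomposition is:
Bags: B1 = {1, 6, 8}  B2 = {1, 6, 7}  B3 = {1, 4, 7}  B4 = {4, 5, 7}  B5 = {3, 4, 5}  B6 = {2, 3, 5}
Tree: B1–B2, B2–B3, B3–B4, B4–B5, B5–B6
Each bag holds 3 vertices, so the decomposition has width 2, which upper-bounds the treewidth. For the lower bound, G contains the cycle 8–6–7–1–8, so G is not a forest; only forests have treewidth ≤ 1, hence tw(G) ≥ 2. Therefore the treewidth is 2.

2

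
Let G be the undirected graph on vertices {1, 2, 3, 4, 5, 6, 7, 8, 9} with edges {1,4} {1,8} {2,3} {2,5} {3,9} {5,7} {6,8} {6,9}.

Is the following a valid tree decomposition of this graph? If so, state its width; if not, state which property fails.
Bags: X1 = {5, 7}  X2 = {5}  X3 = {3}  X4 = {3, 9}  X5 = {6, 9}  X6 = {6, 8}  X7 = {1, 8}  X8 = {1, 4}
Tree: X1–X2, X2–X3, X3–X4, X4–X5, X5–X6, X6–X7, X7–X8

A tree decomposition must satisfy three properties: every vertex lies in some bag; for every edge, both endpoints lie together in some bag; and for every vertex, the bags containing it form a connected subtree. Here vertex 2 appears in no bag, so the decomposition is invalid.

No — vertex 2 appears in no bag.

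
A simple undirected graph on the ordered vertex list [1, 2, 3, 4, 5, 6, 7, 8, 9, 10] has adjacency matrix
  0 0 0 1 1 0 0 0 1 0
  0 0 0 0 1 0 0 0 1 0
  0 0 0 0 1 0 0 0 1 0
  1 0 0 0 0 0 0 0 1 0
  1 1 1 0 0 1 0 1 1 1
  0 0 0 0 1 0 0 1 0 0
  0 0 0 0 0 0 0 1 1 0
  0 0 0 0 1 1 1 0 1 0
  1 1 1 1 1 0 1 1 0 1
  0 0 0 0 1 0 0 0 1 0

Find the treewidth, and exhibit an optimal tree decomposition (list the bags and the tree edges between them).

Treewidth 2.
One such decomposition:
Bags: B1 = {5, 9, 10}  B2 = {1, 5, 9}  B3 = {5, 8, 9}  B4 = {1, 4, 9}  B5 = {7, 8, 9}  B6 = {2, 5, 9}  B7 = {5, 6, 8}  B8 = {3, 5, 9}
Tree: B1–B2, B2–B3, B2–B4, B3–B5, B1–B6, B3–B7, B3–B8

Every bag has size at most 3, so the width is 3 − 1 = 2 and tw(G) ≤ 2. For the lower bound, the 3 vertices {1, 4, 9} are pairwise adjacent, and any tree decomposition puts a clique entirely inside one bag — forcing width ≥ 2. The upper and lower bounds meet at 2, so that is the treewidth.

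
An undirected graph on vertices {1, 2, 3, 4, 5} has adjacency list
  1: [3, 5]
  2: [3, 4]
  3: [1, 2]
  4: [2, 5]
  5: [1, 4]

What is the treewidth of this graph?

2

A width-2 tree decomposition is:
Bags: B1 = {1, 2, 3}  B2 = {1, 2, 4}  B3 = {1, 4, 5}
Tree: B1–B2, B2–B3
Every bag has size at most 3, so the width is 3 − 1 = 2 and tw(G) ≤ 2. For the lower bound, G contains the cycle 1–3–2–4–5–1, so G is not a forest; only forests have treewidth ≤ 1, hence tw(G) ≥ 2. Therefore the treewidth is 2.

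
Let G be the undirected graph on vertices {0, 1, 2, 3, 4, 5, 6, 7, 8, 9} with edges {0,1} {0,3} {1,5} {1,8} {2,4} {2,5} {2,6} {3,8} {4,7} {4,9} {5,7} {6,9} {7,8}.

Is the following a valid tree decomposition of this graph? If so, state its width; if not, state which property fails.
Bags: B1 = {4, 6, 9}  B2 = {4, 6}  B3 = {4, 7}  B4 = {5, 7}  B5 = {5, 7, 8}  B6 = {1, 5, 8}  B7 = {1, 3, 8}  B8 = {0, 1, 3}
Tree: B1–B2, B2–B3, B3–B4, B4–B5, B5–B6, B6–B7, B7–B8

A tree decomposition must satisfy three properties: every vertex lies in some bag; for every edge, both endpoints lie together in some bag; and for every vertex, the bags containing it form a connected subtree. Here vertex 2 appears in no bag, so the decomposition is invalid.

No — vertex 2 appears in no bag.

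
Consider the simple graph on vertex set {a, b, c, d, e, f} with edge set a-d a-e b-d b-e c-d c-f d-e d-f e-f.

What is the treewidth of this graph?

A width-2 tree decomposition is:
Bags: B1 = {c, d, f}  B2 = {d, e, f}  B3 = {a, d, e}  B4 = {b, d, e}
Tree: B1–B2, B2–B3, B2–B4
Every bag has size at most 3, so the width is 3 − 1 = 2 and tw(G) ≤ 2. On the other hand G contains the 3-clique {d, e, f}. A clique must lie in a single bag of any decomposition, so no decomposition can have width below 2. The upper and lower bounds meet at 2, so that is the treewidth.

2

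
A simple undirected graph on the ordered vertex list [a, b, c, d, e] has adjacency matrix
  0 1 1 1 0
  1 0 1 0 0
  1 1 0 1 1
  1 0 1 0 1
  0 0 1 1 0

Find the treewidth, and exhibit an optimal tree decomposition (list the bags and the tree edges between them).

Treewidth 2.
One optimal decomposition is:
Bags: B1 = {a, b, c}  B2 = {a, c, d}  B3 = {c, d, e}
Tree: B1–B2, B2–B3

Every bag has size at most 3, so the width is 3 − 1 = 2 and tw(G) ≤ 2. For the lower bound, the 3 vertices {c, d, e} are pairwise adjacent, and any tree decomposition puts a clique entirely inside one bag — forcing width ≥ 2. Therefore the treewidth is 2.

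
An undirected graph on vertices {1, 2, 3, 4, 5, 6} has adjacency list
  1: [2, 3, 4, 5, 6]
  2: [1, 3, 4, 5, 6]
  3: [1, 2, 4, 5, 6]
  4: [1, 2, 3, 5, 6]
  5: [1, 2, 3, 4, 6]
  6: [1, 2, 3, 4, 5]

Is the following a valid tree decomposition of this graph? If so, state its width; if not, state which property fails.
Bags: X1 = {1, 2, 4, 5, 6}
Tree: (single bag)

A tree decomposition must satisfy three properties: every vertex lies in some bag; for every edge, both endpoints lie together in some bag; and for every vertex, the bags containing it form a connected subtree. Here vertex 3 appears in no bag, so the decomposition is invalid.

No — vertex 3 appears in no bag.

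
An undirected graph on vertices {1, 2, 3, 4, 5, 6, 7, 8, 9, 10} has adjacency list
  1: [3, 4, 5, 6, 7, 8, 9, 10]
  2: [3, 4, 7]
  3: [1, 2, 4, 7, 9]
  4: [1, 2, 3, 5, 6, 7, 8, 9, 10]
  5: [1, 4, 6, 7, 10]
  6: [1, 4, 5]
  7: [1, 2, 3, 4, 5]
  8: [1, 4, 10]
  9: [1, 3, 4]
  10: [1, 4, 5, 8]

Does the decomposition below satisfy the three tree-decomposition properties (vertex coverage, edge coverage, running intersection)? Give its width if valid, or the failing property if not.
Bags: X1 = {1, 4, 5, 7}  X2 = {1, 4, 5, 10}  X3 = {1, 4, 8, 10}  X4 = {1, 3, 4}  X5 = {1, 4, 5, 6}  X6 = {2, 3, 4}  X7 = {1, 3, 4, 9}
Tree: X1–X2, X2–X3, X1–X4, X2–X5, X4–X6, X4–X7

No — edge (7,3) lies in no bag.

A tree decomposition must satisfy three properties: every vertex lies in some bag; for every edge, both endpoints lie together in some bag; and for every vertex, the bags containing it form a connected subtree. Here edge (7,3) lies in no bag, so the decomposition is invalid.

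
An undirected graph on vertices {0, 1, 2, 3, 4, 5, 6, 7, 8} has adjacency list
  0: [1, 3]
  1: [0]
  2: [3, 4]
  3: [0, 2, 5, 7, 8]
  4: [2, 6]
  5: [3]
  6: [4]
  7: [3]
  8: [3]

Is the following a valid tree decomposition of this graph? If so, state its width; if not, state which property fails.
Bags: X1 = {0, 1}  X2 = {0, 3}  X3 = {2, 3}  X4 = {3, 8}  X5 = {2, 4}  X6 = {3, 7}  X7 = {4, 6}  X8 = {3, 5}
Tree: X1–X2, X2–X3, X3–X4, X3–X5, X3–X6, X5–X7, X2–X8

Yes; width 1.

Checking the three conditions: (i) the bags cover all of {0, 1, 2, 3, 4, 5, 6, 7, 8}; (ii) for each edge, some bag contains both endpoints; (iii) the bags containing any fixed vertex form a subtree. All hold, so the decomposition is valid with width 2 − 1 = 1.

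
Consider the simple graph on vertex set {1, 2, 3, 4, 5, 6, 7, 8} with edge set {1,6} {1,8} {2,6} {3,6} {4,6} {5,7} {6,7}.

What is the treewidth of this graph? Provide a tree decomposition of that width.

The largest bag has 2 vertices, giving width 1; this decomposition certifies tw(G) ≤ 1. Any graph with an edge has treewidth ≥ 1, and G has the edge 6–3. Combining the bounds, tw(G) = 1.

Treewidth 1.
One optimal decomposition is:
Bags: B1 = {3, 6}  B2 = {2, 6}  B3 = {1, 6}  B4 = {6, 7}  B5 = {5, 7}  B6 = {4, 6}  B7 = {1, 8}
Tree: B1–B2, B2–B3, B1–B4, B4–B5, B1–B6, B3–B7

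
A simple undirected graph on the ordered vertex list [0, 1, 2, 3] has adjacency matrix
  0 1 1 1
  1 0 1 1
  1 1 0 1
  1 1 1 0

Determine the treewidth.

3

A width-3 tree decomposition is:
Bags: B1 = {0, 1, 2, 3}
Tree: (single bag)
A single bag containing all 4 vertices is trivially a valid decomposition of width 3. For the lower bound, the 4 vertices {0, 1, 2, 3} are pairwise adjacent, and any tree decomposition puts a clique entirely inside one bag — forcing width ≥ 3. Hence tw(G) = 3 exactly.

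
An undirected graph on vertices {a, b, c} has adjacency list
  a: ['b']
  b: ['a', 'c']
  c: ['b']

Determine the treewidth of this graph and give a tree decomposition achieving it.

Treewidth 1.
One such decomposition:
Bags: B1 = {b, c}  B2 = {a, b}
Tree: B1–B2

Each bag holds 2 vertices, so the decomposition has width 1, which upper-bounds the treewidth. Any graph with an edge has treewidth ≥ 1, and G has the edge b–c. Combining the bounds, tw(G) = 1.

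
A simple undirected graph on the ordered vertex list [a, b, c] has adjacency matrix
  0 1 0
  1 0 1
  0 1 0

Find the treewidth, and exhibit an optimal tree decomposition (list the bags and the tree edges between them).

Treewidth 1.
Bags: B1 = {a, b}  B2 = {b, c}
Tree: B1–B2

Every bag has size at most 2, so the width is 2 − 1 = 1 and tw(G) ≤ 1. Since G has at least one edge (e.g. a–b), it is not an edgeless graph, so tw(G) ≥ 1. Combining the bounds, tw(G) = 1.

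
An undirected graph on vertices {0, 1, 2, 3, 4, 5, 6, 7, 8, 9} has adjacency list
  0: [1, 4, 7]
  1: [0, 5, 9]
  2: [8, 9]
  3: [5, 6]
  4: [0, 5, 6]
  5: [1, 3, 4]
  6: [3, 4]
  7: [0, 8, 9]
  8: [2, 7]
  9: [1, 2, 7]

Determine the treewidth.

A width-2 tree decomposition is:
Bags: B1 = {3, 4, 6}  B2 = {3, 4, 5}  B3 = {0, 4, 5}  B4 = {0, 1, 5}  B5 = {0, 1, 7}  B6 = {1, 7, 9}  B7 = {7, 8, 9}  B8 = {2, 8, 9}
Tree: B1–B2, B2–B3, B3–B4, B4–B5, B5–B6, B6–B7, B7–B8
Each bag holds 3 vertices, so the decomposition has width 2, which upper-bounds the treewidth. The edges 6–3–5–4–6 form a cycle, so G is not a tree and its treewidth is at least 2. Combining the bounds, tw(G) = 2.

2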